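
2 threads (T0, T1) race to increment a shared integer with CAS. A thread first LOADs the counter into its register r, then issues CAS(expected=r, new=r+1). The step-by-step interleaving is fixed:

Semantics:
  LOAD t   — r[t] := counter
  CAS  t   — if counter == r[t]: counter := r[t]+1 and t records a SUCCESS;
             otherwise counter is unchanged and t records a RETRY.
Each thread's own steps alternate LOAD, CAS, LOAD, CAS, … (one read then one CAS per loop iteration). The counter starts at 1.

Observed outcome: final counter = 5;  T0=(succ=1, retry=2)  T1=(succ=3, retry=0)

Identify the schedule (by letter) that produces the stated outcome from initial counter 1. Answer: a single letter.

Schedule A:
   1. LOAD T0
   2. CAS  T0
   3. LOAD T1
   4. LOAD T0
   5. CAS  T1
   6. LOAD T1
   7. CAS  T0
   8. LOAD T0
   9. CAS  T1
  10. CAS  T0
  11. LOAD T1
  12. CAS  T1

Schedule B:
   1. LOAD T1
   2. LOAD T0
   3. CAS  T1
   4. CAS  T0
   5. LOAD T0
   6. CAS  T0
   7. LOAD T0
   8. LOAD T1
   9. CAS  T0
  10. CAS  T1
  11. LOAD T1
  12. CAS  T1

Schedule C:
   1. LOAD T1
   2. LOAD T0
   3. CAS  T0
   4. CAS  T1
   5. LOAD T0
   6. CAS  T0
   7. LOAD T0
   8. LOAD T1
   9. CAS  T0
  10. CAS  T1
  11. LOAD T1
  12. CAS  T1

Tracing schedule A:
step 1: T0 LOAD ⇒ load; ctr=1 reg=1
step 2: T0 CAS ⇒ ok; ctr=2 reg=1
step 3: T1 LOAD ⇒ load; ctr=2 reg=2
step 4: T0 LOAD ⇒ load; ctr=2 reg=2
step 5: T1 CAS ⇒ ok; ctr=3 reg=2
step 6: T1 LOAD ⇒ load; ctr=3 reg=3
step 7: T0 CAS ⇒ retry; ctr=3 reg=2
step 8: T0 LOAD ⇒ load; ctr=3 reg=3
step 9: T1 CAS ⇒ ok; ctr=4 reg=3
step 10: T0 CAS ⇒ retry; ctr=4 reg=3
step 11: T1 LOAD ⇒ load; ctr=4 reg=4
step 12: T1 CAS ⇒ ok; ctr=5 reg=4

A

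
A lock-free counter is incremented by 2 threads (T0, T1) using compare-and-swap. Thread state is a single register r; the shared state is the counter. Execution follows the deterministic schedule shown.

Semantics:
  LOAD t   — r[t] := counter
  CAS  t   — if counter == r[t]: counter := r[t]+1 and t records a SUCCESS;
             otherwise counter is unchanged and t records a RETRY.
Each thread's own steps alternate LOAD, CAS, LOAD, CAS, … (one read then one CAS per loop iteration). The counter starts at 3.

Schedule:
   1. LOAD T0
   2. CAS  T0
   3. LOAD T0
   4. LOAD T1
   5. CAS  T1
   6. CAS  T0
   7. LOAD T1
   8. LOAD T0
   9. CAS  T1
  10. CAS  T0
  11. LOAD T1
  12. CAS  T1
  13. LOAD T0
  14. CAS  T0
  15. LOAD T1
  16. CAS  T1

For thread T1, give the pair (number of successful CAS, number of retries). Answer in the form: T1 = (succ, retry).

T1 = (4, 0)

1. LOAD T0 → mem=3 r[T0]=3 [LOAD]
2. CAS T0 → mem=4 r[T0]=3 [OK]
3. LOAD T0 → mem=4 r[T0]=4 [LOAD]
4. LOAD T1 → mem=4 r[T1]=4 [LOAD]
5. CAS T1 → mem=5 r[T1]=4 [OK]
6. CAS T0 → mem=5 r[T0]=4 [RETRY]
7. LOAD T1 → mem=5 r[T1]=5 [LOAD]
8. LOAD T0 → mem=5 r[T0]=5 [LOAD]
9. CAS T1 → mem=6 r[T1]=5 [OK]
10. CAS T0 → mem=6 r[T0]=5 [RETRY]
11. LOAD T1 → mem=6 r[T1]=6 [LOAD]
12. CAS T1 → mem=7 r[T1]=6 [OK]
13. LOAD T0 → mem=7 r[T0]=7 [LOAD]
14. CAS T0 → mem=8 r[T0]=7 [OK]
15. LOAD T1 → mem=8 r[T1]=8 [LOAD]
16. CAS T1 → mem=9 r[T1]=8 [OK]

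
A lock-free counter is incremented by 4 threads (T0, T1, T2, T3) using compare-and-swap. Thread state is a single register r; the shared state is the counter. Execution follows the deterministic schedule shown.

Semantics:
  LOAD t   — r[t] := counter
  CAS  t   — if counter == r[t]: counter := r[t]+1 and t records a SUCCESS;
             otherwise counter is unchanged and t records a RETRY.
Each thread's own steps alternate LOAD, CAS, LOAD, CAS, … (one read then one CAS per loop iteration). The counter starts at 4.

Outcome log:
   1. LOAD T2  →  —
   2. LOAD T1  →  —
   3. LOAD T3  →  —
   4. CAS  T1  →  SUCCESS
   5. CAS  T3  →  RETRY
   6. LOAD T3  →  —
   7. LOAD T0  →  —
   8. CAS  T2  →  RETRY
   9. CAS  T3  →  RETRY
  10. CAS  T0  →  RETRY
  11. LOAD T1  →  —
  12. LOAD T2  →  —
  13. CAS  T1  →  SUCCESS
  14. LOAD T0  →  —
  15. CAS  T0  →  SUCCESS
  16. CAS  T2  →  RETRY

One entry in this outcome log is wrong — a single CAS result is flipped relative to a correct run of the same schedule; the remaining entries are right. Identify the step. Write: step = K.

step = 9

Reference trace:
T2 LOAD — after: cnt=4, r=4 — load
T1 LOAD — after: cnt=4, r=4 — load
T3 LOAD — after: cnt=4, r=4 — load
T1 CAS — after: cnt=5, r=4 — ok
T3 CAS — after: cnt=5, r=4 — retry
T3 LOAD — after: cnt=5, r=5 — load
T0 LOAD — after: cnt=5, r=5 — load
T2 CAS — after: cnt=5, r=4 — retry
T3 CAS — after: cnt=6, r=5 — ok
T0 CAS — after: cnt=6, r=5 — retry
T1 LOAD — after: cnt=6, r=6 — load
T2 LOAD — after: cnt=6, r=6 — load
T1 CAS — after: cnt=7, r=6 — ok
T0 LOAD — after: cnt=7, r=7 — load
T0 CAS — after: cnt=8, r=7 — ok
T2 CAS — after: cnt=8, r=6 — retry
Mismatch at 9.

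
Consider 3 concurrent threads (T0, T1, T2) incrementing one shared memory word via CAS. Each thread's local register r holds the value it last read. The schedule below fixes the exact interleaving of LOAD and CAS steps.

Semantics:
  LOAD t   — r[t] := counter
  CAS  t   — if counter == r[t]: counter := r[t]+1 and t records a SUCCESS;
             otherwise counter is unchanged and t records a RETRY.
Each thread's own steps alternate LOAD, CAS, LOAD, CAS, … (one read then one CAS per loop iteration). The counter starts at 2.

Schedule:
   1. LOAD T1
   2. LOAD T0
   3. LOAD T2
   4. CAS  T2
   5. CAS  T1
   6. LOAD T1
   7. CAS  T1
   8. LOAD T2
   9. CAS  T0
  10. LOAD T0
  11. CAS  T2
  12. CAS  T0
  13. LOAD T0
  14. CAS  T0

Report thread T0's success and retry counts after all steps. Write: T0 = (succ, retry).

T0 = (1, 2)

step 1: T1 LOAD ⇒ load; ctr=2 reg=2
step 2: T0 LOAD ⇒ load; ctr=2 reg=2
step 3: T2 LOAD ⇒ load; ctr=2 reg=2
step 4: T2 CAS ⇒ ok; ctr=3 reg=2
step 5: T1 CAS ⇒ retry; ctr=3 reg=2
step 6: T1 LOAD ⇒ load; ctr=3 reg=3
step 7: T1 CAS ⇒ ok; ctr=4 reg=3
step 8: T2 LOAD ⇒ load; ctr=4 reg=4
step 9: T0 CAS ⇒ retry; ctr=4 reg=2
step 10: T0 LOAD ⇒ load; ctr=4 reg=4
step 11: T2 CAS ⇒ ok; ctr=5 reg=4
step 12: T0 CAS ⇒ retry; ctr=5 reg=4
step 13: T0 LOAD ⇒ load; ctr=5 reg=5
step 14: T0 CAS ⇒ ok; ctr=6 reg=5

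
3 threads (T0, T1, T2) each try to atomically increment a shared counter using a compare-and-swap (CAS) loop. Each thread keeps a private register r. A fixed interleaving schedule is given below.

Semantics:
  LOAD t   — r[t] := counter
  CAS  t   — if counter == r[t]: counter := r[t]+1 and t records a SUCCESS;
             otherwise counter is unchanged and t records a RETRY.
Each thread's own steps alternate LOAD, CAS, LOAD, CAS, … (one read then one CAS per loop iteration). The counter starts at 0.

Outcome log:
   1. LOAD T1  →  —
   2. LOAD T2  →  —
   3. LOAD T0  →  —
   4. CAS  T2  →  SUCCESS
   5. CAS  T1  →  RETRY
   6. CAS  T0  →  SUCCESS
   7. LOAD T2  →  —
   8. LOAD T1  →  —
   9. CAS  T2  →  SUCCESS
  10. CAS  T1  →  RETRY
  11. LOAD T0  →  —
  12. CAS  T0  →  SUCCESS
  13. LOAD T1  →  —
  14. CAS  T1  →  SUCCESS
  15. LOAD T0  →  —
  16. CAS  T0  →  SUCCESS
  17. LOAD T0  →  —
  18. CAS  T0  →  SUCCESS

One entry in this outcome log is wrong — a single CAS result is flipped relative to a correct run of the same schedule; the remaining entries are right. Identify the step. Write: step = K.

Correct run:
   1) LOAD T1:  M=0  r_T1=0
   2) LOAD T2:  M=0  r_T2=0
   3) LOAD T0:  M=0  r_T0=0
   4) CAS  T2:  M=1  r_T2=0 ✓
   5) CAS  T1:  M=1  r_T1=0 ✗
   6) CAS  T0:  M=1  r_T0=0 ✗
   7) LOAD T2:  M=1  r_T2=1
   8) LOAD T1:  M=1  r_T1=1
   9) CAS  T2:  M=2  r_T2=1 ✓
  10) CAS  T1:  M=2  r_T1=1 ✗
  11) LOAD T0:  M=2  r_T0=2
  12) CAS  T0:  M=3  r_T0=2 ✓
  13) LOAD T1:  M=3  r_T1=3
  14) CAS  T1:  M=4  r_T1=3 ✓
  15) LOAD T0:  M=4  r_T0=4
  16) CAS  T0:  M=5  r_T0=4 ✓
  17) LOAD T0:  M=5  r_T0=5
  18) CAS  T0:  M=6  r_T0=5 ✓
Flip is step 6.

step = 6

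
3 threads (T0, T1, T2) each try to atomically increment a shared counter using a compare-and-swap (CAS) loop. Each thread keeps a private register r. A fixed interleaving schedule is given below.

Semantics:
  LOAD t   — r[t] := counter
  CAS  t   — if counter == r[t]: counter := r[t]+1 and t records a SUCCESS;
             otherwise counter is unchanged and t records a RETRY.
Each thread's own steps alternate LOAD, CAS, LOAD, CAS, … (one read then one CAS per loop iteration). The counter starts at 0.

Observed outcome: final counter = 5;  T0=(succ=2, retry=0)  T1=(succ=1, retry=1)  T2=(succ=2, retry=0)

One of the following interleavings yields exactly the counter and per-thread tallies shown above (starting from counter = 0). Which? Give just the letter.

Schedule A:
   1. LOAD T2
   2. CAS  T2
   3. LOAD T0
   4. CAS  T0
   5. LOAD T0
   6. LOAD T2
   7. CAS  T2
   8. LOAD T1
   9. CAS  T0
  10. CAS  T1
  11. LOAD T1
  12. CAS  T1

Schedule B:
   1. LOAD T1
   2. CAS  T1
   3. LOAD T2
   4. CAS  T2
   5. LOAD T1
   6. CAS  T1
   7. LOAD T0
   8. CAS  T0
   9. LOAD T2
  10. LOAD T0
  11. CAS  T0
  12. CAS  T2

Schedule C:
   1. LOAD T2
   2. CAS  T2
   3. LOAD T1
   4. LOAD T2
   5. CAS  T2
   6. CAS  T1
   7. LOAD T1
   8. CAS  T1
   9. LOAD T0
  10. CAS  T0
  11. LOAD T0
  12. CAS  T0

C

Run C:
[1] T2.load  rd  (counter 0, T2.r 0)
[2] T2.cas  hit  (counter 1, T2.r 0)
[3] T1.load  rd  (counter 1, T1.r 1)
[4] T2.load  rd  (counter 1, T2.r 1)
[5] T2.cas  hit  (counter 2, T2.r 1)
[6] T1.cas  miss  (counter 2, T1.r 1)
[7] T1.load  rd  (counter 2, T1.r 2)
[8] T1.cas  hit  (counter 3, T1.r 2)
[9] T0.load  rd  (counter 3, T0.r 3)
[10] T0.cas  hit  (counter 4, T0.r 3)
[11] T0.load  rd  (counter 4, T0.r 4)
[12] T0.cas  hit  (counter 5, T0.r 4)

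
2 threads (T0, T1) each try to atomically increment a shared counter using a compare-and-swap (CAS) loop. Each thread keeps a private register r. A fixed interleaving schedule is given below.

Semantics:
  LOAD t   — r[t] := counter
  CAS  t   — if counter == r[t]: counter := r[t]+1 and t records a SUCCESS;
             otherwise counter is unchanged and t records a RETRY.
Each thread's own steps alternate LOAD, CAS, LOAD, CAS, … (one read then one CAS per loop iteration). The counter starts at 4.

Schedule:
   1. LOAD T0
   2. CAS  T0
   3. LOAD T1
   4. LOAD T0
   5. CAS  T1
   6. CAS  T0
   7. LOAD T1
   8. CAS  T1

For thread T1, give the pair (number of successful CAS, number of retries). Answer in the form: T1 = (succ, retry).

step 1: T0 LOAD ⇒ load; ctr=4 reg=4
step 2: T0 CAS ⇒ ok; ctr=5 reg=4
step 3: T1 LOAD ⇒ load; ctr=5 reg=5
step 4: T0 LOAD ⇒ load; ctr=5 reg=5
step 5: T1 CAS ⇒ ok; ctr=6 reg=5
step 6: T0 CAS ⇒ retry; ctr=6 reg=5
step 7: T1 LOAD ⇒ load; ctr=6 reg=6
step 8: T1 CAS ⇒ ok; ctr=7 reg=6

T1 = (2, 0)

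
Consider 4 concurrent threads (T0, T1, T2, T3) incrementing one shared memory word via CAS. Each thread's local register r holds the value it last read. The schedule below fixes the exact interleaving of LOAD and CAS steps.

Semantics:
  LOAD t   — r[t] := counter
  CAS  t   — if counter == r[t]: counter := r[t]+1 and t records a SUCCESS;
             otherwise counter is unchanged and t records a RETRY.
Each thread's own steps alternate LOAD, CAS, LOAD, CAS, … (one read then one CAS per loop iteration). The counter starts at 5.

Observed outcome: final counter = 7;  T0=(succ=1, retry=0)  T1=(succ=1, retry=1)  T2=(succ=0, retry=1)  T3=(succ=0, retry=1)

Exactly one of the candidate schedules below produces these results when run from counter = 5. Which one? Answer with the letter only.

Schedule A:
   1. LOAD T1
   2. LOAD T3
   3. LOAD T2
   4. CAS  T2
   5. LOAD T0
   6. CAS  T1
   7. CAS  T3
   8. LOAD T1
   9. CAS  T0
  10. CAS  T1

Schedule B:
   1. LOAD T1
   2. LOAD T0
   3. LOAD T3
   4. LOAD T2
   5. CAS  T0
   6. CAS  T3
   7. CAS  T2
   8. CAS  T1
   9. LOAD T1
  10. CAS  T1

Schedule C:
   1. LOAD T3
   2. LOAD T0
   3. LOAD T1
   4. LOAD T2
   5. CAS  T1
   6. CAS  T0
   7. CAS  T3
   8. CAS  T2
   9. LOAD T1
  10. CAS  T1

Simulating candidate B:
   1) LOAD T1:  M=5  r_T1=5
   2) LOAD T0:  M=5  r_T0=5
   3) LOAD T3:  M=5  r_T3=5
   4) LOAD T2:  M=5  r_T2=5
   5) CAS  T0:  M=6  r_T0=5 ✓
   6) CAS  T3:  M=6  r_T3=5 ✗
   7) CAS  T2:  M=6  r_T2=5 ✗
   8) CAS  T1:  M=6  r_T1=5 ✗
   9) LOAD T1:  M=6  r_T1=6
  10) CAS  T1:  M=7  r_T1=6 ✓

B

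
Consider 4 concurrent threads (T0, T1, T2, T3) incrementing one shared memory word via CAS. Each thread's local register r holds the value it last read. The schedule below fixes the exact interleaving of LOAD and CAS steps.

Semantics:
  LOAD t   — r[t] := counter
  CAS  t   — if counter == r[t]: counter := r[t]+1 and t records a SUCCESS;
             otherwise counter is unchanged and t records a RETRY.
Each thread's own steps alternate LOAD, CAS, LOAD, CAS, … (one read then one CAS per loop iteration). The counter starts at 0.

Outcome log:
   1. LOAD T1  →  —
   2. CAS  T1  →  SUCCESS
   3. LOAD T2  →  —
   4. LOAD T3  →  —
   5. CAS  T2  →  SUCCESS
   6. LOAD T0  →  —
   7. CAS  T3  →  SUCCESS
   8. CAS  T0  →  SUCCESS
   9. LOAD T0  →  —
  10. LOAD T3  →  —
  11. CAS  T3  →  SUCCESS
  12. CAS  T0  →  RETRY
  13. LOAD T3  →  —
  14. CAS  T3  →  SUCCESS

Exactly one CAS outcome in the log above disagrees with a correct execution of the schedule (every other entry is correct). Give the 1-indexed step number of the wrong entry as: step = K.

Reference trace:
   1) LOAD T1:  M=0  r_T1=0
   2) CAS  T1:  M=1  r_T1=0 ✓
   3) LOAD T2:  M=1  r_T2=1
   4) LOAD T3:  M=1  r_T3=1
   5) CAS  T2:  M=2  r_T2=1 ✓
   6) LOAD T0:  M=2  r_T0=2
   7) CAS  T3:  M=2  r_T3=1 ✗
   8) CAS  T0:  M=3  r_T0=2 ✓
   9) LOAD T0:  M=3  r_T0=3
  10) LOAD T3:  M=3  r_T3=3
  11) CAS  T3:  M=4  r_T3=3 ✓
  12) CAS  T0:  M=4  r_T0=3 ✗
  13) LOAD T3:  M=4  r_T3=4
  14) CAS  T3:  M=5  r_T3=4 ✓
Log disagrees first at step 7.

step = 7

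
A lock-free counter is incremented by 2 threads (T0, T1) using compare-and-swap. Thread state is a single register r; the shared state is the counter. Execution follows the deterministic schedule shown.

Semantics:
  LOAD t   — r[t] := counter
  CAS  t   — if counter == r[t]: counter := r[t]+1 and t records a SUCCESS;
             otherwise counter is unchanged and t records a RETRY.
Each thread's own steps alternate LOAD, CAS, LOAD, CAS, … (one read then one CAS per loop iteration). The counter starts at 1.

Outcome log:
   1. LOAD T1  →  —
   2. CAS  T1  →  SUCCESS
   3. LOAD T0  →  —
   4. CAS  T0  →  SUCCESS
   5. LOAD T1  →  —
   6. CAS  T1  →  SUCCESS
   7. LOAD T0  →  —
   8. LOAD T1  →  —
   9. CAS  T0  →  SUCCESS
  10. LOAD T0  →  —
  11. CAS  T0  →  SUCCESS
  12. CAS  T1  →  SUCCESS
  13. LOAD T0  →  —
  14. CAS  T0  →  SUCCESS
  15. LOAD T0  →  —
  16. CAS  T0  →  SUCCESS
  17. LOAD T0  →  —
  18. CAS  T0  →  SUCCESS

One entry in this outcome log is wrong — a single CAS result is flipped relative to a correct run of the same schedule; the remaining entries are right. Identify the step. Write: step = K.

Re-executing:
   1) LOAD T1:  M=1  r_T1=1
   2) CAS  T1:  M=2  r_T1=1 ✓
   3) LOAD T0:  M=2  r_T0=2
   4) CAS  T0:  M=3  r_T0=2 ✓
   5) LOAD T1:  M=3  r_T1=3
   6) CAS  T1:  M=4  r_T1=3 ✓
   7) LOAD T0:  M=4  r_T0=4
   8) LOAD T1:  M=4  r_T1=4
   9) CAS  T0:  M=5  r_T0=4 ✓
  10) LOAD T0:  M=5  r_T0=5
  11) CAS  T0:  M=6  r_T0=5 ✓
  12) CAS  T1:  M=6  r_T1=4 ✗
  13) LOAD T0:  M=6  r_T0=6
  14) CAS  T0:  M=7  r_T0=6 ✓
  15) LOAD T0:  M=7  r_T0=7
  16) CAS  T0:  M=8  r_T0=7 ✓
  17) LOAD T0:  M=8  r_T0=8
  18) CAS  T0:  M=9  r_T0=8 ✓
Log disagrees first at step 12.

step = 12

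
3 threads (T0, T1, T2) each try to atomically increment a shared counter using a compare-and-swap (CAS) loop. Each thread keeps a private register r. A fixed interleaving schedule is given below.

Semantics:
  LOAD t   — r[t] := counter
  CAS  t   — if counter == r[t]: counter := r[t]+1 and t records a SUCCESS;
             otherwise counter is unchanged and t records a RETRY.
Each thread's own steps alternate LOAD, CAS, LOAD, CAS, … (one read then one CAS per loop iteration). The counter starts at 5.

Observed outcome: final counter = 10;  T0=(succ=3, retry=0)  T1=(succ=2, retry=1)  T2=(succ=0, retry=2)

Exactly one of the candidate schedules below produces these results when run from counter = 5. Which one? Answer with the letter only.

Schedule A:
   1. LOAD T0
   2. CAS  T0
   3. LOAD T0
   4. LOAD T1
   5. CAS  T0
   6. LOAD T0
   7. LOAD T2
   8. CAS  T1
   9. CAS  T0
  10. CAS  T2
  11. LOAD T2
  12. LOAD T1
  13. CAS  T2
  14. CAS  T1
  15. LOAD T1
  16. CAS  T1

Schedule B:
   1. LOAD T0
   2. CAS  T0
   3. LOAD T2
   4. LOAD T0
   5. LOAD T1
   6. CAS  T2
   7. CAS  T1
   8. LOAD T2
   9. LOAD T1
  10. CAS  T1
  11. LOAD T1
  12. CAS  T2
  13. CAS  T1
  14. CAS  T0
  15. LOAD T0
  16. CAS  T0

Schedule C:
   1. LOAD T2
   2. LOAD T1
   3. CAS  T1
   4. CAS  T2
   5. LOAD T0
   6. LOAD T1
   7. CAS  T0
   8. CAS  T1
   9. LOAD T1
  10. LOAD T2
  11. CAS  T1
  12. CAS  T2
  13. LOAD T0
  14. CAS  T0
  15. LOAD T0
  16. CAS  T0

C

Tracing schedule C:
   1) LOAD T2:  M=5  r_T2=5
   2) LOAD T1:  M=5  r_T1=5
   3) CAS  T1:  M=6  r_T1=5 ✓
   4) CAS  T2:  M=6  r_T2=5 ✗
   5) LOAD T0:  M=6  r_T0=6
   6) LOAD T1:  M=6  r_T1=6
   7) CAS  T0:  M=7  r_T0=6 ✓
   8) CAS  T1:  M=7  r_T1=6 ✗
   9) LOAD T1:  M=7  r_T1=7
  10) LOAD T2:  M=7  r_T2=7
  11) CAS  T1:  M=8  r_T1=7 ✓
  12) CAS  T2:  M=8  r_T2=7 ✗
  13) LOAD T0:  M=8  r_T0=8
  14) CAS  T0:  M=9  r_T0=8 ✓
  15) LOAD T0:  M=9  r_T0=9
  16) CAS  T0:  M=10  r_T0=9 ✓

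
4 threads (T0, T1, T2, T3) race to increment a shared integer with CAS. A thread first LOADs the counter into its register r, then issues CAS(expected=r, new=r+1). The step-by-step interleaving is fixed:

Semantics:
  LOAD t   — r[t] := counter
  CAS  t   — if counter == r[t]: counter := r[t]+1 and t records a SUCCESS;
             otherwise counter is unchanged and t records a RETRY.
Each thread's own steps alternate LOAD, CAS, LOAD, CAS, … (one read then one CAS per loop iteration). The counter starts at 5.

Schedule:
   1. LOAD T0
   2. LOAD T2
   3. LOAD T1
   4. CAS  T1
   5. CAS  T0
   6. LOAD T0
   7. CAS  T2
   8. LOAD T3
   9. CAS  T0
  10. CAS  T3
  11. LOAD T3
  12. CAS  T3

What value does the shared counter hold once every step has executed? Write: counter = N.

[1] T0.load  rd  (counter 5, T0.r 5)
[2] T2.load  rd  (counter 5, T2.r 5)
[3] T1.load  rd  (counter 5, T1.r 5)
[4] T1.cas  hit  (counter 6, T1.r 5)
[5] T0.cas  miss  (counter 6, T0.r 5)
[6] T0.load  rd  (counter 6, T0.r 6)
[7] T2.cas  miss  (counter 6, T2.r 5)
[8] T3.load  rd  (counter 6, T3.r 6)
[9] T0.cas  hit  (counter 7, T0.r 6)
[10] T3.cas  miss  (counter 7, T3.r 6)
[11] T3.load  rd  (counter 7, T3.r 7)
[12] T3.cas  hit  (counter 8, T3.r 7)

counter = 8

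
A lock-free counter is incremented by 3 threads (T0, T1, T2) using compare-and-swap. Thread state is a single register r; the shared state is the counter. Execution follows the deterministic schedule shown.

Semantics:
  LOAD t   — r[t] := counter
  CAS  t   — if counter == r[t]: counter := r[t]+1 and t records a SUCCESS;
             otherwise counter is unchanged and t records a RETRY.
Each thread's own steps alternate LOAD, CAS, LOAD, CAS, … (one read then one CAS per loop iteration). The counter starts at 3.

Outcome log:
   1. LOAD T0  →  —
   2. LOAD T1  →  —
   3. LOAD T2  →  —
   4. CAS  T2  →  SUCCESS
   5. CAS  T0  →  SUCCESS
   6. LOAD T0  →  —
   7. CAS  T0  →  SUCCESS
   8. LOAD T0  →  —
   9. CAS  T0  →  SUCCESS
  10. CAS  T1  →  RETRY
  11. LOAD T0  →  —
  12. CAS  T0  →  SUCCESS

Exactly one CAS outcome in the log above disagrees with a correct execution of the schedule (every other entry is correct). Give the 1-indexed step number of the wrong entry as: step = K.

Reference trace:
step 1: T0 LOAD ⇒ load; ctr=3 reg=3
step 2: T1 LOAD ⇒ load; ctr=3 reg=3
step 3: T2 LOAD ⇒ load; ctr=3 reg=3
step 4: T2 CAS ⇒ ok; ctr=4 reg=3
step 5: T0 CAS ⇒ retry; ctr=4 reg=3
step 6: T0 LOAD ⇒ load; ctr=4 reg=4
step 7: T0 CAS ⇒ ok; ctr=5 reg=4
step 8: T0 LOAD ⇒ load; ctr=5 reg=5
step 9: T0 CAS ⇒ ok; ctr=6 reg=5
step 10: T1 CAS ⇒ retry; ctr=6 reg=3
step 11: T0 LOAD ⇒ load; ctr=6 reg=6
step 12: T0 CAS ⇒ ok; ctr=7 reg=6
Flip is step 5.

step = 5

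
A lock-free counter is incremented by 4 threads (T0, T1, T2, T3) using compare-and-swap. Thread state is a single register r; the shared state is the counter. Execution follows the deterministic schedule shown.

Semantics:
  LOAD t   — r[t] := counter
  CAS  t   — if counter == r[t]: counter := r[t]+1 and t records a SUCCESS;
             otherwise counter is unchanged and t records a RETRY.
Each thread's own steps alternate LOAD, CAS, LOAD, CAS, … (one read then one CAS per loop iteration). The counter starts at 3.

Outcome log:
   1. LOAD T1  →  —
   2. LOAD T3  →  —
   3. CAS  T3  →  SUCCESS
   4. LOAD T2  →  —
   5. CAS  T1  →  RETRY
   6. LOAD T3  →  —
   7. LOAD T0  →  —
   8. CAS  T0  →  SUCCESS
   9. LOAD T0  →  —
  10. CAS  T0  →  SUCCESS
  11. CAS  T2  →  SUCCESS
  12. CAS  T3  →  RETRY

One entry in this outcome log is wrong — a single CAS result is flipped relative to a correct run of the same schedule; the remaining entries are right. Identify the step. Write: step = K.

step = 11

Reference trace:
   1) LOAD T1:  M=3  r_T1=3
   2) LOAD T3:  M=3  r_T3=3
   3) CAS  T3:  M=4  r_T3=3 ✓
   4) LOAD T2:  M=4  r_T2=4
   5) CAS  T1:  M=4  r_T1=3 ✗
   6) LOAD T3:  M=4  r_T3=4
   7) LOAD T0:  M=4  r_T0=4
   8) CAS  T0:  M=5  r_T0=4 ✓
   9) LOAD T0:  M=5  r_T0=5
  10) CAS  T0:  M=6  r_T0=5 ✓
  11) CAS  T2:  M=6  r_T2=4 ✗
  12) CAS  T3:  M=6  r_T3=4 ✗
Flip is step 11.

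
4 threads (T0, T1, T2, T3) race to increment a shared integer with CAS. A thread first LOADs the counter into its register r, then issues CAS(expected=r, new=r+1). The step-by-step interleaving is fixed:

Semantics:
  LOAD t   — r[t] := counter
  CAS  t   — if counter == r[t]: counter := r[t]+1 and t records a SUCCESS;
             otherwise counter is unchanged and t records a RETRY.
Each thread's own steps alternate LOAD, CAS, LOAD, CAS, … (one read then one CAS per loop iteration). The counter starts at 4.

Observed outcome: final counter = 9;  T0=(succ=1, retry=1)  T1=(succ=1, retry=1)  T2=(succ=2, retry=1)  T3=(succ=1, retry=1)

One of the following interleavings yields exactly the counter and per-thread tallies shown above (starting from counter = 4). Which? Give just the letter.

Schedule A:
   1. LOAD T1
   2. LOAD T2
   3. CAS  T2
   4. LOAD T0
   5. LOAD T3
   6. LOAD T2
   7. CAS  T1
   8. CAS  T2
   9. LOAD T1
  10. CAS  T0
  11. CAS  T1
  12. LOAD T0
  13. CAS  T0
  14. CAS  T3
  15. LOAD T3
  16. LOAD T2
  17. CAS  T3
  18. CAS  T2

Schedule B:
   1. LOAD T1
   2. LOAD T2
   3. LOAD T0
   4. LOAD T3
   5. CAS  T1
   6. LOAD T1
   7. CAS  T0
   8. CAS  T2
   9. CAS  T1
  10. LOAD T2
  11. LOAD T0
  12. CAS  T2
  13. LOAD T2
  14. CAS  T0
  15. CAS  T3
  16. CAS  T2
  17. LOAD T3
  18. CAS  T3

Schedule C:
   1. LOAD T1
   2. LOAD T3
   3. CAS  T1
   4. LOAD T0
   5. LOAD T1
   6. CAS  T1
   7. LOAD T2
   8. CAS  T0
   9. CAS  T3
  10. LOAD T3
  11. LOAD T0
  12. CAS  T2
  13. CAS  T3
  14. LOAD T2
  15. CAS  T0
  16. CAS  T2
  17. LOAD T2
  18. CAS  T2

Run A:
T1 LOAD — after: cnt=4, r=4 — load
T2 LOAD — after: cnt=4, r=4 — load
T2 CAS — after: cnt=5, r=4 — ok
T0 LOAD — after: cnt=5, r=5 — load
T3 LOAD — after: cnt=5, r=5 — load
T2 LOAD — after: cnt=5, r=5 — load
T1 CAS — after: cnt=5, r=4 — retry
T2 CAS — after: cnt=6, r=5 — ok
T1 LOAD — after: cnt=6, r=6 — load
T0 CAS — after: cnt=6, r=5 — retry
T1 CAS — after: cnt=7, r=6 — ok
T0 LOAD — after: cnt=7, r=7 — load
T0 CAS — after: cnt=8, r=7 — ok
T3 CAS — after: cnt=8, r=5 — retry
T3 LOAD — after: cnt=8, r=8 — load
T2 LOAD — after: cnt=8, r=8 — load
T3 CAS — after: cnt=9, r=8 — ok
T2 CAS — after: cnt=9, r=8 — retry

A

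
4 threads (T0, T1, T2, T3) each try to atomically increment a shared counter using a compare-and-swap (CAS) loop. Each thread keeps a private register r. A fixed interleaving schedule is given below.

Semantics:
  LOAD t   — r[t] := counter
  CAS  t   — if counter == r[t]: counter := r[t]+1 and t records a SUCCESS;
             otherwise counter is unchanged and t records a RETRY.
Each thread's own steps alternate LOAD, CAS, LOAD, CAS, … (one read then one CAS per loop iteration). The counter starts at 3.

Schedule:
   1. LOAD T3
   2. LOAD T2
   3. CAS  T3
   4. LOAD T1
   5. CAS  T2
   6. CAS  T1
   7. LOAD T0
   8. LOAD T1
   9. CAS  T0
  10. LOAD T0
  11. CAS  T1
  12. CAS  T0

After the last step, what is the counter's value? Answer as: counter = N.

step 1: T3 LOAD ⇒ load; ctr=3 reg=3
step 2: T2 LOAD ⇒ load; ctr=3 reg=3
step 3: T3 CAS ⇒ ok; ctr=4 reg=3
step 4: T1 LOAD ⇒ load; ctr=4 reg=4
step 5: T2 CAS ⇒ retry; ctr=4 reg=3
step 6: T1 CAS ⇒ ok; ctr=5 reg=4
step 7: T0 LOAD ⇒ load; ctr=5 reg=5
step 8: T1 LOAD ⇒ load; ctr=5 reg=5
step 9: T0 CAS ⇒ ok; ctr=6 reg=5
step 10: T0 LOAD ⇒ load; ctr=6 reg=6
step 11: T1 CAS ⇒ retry; ctr=6 reg=5
step 12: T0 CAS ⇒ ok; ctr=7 reg=6

counter = 7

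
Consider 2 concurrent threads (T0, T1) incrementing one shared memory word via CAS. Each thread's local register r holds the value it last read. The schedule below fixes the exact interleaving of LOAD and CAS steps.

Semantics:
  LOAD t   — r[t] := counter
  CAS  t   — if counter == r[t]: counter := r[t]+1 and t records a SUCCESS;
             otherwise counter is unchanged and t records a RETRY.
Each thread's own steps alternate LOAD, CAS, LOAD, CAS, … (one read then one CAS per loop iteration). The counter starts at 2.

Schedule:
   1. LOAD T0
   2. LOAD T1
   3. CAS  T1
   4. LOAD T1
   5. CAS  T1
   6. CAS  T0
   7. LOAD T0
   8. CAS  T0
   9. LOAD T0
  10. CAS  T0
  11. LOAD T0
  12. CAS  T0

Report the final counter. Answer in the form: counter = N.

counter = 7

1. LOAD T0 → mem=2 r[T0]=2 [LOAD]
2. LOAD T1 → mem=2 r[T1]=2 [LOAD]
3. CAS T1 → mem=3 r[T1]=2 [OK]
4. LOAD T1 → mem=3 r[T1]=3 [LOAD]
5. CAS T1 → mem=4 r[T1]=3 [OK]
6. CAS T0 → mem=4 r[T0]=2 [RETRY]
7. LOAD T0 → mem=4 r[T0]=4 [LOAD]
8. CAS T0 → mem=5 r[T0]=4 [OK]
9. LOAD T0 → mem=5 r[T0]=5 [LOAD]
10. CAS T0 → mem=6 r[T0]=5 [OK]
11. LOAD T0 → mem=6 r[T0]=6 [LOAD]
12. CAS T0 → mem=7 r[T0]=6 [OK]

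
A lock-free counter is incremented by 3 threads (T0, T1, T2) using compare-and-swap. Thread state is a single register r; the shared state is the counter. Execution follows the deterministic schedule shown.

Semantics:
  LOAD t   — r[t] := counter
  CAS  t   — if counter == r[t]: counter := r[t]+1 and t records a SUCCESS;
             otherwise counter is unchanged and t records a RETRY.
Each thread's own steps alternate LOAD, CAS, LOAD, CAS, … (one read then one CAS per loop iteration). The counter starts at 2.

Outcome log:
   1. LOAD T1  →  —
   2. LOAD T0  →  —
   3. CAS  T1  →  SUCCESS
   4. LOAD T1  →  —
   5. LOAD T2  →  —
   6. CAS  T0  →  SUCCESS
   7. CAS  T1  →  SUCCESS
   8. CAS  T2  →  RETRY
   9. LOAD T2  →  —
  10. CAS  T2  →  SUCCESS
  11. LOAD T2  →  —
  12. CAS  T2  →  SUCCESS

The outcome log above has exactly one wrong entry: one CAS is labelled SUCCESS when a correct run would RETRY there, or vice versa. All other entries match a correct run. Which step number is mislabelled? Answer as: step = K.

Re-executing:
   1) LOAD T1:  M=2  r_T1=2
   2) LOAD T0:  M=2  r_T0=2
   3) CAS  T1:  M=3  r_T1=2 ✓
   4) LOAD T1:  M=3  r_T1=3
   5) LOAD T2:  M=3  r_T2=3
   6) CAS  T0:  M=3  r_T0=2 ✗
   7) CAS  T1:  M=4  r_T1=3 ✓
   8) CAS  T2:  M=4  r_T2=3 ✗
   9) LOAD T2:  M=4  r_T2=4
  10) CAS  T2:  M=5  r_T2=4 ✓
  11) LOAD T2:  M=5  r_T2=5
  12) CAS  T2:  M=6  r_T2=5 ✓
Mismatch at 6.

step = 6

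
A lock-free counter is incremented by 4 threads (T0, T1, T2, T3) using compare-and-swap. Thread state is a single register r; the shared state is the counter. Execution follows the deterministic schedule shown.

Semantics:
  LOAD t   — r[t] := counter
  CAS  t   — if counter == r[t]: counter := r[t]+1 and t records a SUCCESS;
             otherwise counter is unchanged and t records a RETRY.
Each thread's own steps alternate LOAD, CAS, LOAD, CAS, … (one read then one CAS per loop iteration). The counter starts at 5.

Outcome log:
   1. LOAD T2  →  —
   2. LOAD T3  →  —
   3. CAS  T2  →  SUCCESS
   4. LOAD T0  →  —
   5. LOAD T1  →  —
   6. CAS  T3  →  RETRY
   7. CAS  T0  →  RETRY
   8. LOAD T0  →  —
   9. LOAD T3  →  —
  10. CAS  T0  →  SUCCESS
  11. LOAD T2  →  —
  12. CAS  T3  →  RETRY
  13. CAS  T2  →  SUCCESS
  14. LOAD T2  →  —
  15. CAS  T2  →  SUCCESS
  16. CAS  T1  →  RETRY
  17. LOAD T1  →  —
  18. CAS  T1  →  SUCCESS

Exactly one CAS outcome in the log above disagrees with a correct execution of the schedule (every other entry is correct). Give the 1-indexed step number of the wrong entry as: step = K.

Correct run:
[1] T2.load  rd  (counter 5, T2.r 5)
[2] T3.load  rd  (counter 5, T3.r 5)
[3] T2.cas  hit  (counter 6, T2.r 5)
[4] T0.load  rd  (counter 6, T0.r 6)
[5] T1.load  rd  (counter 6, T1.r 6)
[6] T3.cas  miss  (counter 6, T3.r 5)
[7] T0.cas  hit  (counter 7, T0.r 6)
[8] T0.load  rd  (counter 7, T0.r 7)
[9] T3.load  rd  (counter 7, T3.r 7)
[10] T0.cas  hit  (counter 8, T0.r 7)
[11] T2.load  rd  (counter 8, T2.r 8)
[12] T3.cas  miss  (counter 8, T3.r 7)
[13] T2.cas  hit  (counter 9, T2.r 8)
[14] T2.load  rd  (counter 9, T2.r 9)
[15] T2.cas  hit  (counter 10, T2.r 9)
[16] T1.cas  miss  (counter 10, T1.r 6)
[17] T1.load  rd  (counter 10, T1.r 10)
[18] T1.cas  hit  (counter 11, T1.r 10)
Log disagrees first at step 7.

step = 7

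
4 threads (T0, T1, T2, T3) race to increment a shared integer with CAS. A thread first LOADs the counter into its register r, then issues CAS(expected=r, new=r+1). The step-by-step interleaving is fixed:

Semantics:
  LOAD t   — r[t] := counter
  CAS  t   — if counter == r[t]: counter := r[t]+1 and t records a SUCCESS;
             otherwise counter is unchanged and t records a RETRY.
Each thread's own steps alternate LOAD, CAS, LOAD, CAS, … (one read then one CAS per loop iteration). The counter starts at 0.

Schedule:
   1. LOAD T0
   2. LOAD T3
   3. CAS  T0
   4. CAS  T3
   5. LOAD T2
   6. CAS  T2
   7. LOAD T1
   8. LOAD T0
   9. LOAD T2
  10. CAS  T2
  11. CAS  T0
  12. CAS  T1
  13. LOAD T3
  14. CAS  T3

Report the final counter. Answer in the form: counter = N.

#1 T0 reads 0
#2 T3 reads 0
#3 T0 CAS(0→1) writes; counter now 1
#4 T3 CAS(0→1) fails; counter now 1
#5 T2 reads 1
#6 T2 CAS(1→2) writes; counter now 2
#7 T1 reads 2
#8 T0 reads 2
#9 T2 reads 2
#10 T2 CAS(2→3) writes; counter now 3
#11 T0 CAS(2→3) fails; counter now 3
#12 T1 CAS(2→3) fails; counter now 3
#13 T3 reads 3
#14 T3 CAS(3→4) writes; counter now 4

counter = 4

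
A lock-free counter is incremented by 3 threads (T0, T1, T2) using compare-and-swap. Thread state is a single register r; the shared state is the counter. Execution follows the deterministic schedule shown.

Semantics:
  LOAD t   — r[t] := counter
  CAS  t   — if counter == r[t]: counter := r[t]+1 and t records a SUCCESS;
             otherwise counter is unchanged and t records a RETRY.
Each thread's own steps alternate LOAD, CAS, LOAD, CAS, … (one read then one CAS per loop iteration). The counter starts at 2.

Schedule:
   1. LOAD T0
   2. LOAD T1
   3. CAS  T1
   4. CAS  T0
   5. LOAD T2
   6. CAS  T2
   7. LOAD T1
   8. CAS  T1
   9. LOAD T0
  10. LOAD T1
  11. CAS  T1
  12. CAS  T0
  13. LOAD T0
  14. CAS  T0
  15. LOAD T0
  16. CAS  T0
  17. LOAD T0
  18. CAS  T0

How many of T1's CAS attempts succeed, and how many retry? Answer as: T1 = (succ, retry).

[1] T0.load  rd  (counter 2, T0.r 2)
[2] T1.load  rd  (counter 2, T1.r 2)
[3] T1.cas  hit  (counter 3, T1.r 2)
[4] T0.cas  miss  (counter 3, T0.r 2)
[5] T2.load  rd  (counter 3, T2.r 3)
[6] T2.cas  hit  (counter 4, T2.r 3)
[7] T1.load  rd  (counter 4, T1.r 4)
[8] T1.cas  hit  (counter 5, T1.r 4)
[9] T0.load  rd  (counter 5, T0.r 5)
[10] T1.load  rd  (counter 5, T1.r 5)
[11] T1.cas  hit  (counter 6, T1.r 5)
[12] T0.cas  miss  (counter 6, T0.r 5)
[13] T0.load  rd  (counter 6, T0.r 6)
[14] T0.cas  hit  (counter 7, T0.r 6)
[15] T0.load  rd  (counter 7, T0.r 7)
[16] T0.cas  hit  (counter 8, T0.r 7)
[17] T0.load  rd  (counter 8, T0.r 8)
[18] T0.cas  hit  (counter 9, T0.r 8)

T1 = (3, 0)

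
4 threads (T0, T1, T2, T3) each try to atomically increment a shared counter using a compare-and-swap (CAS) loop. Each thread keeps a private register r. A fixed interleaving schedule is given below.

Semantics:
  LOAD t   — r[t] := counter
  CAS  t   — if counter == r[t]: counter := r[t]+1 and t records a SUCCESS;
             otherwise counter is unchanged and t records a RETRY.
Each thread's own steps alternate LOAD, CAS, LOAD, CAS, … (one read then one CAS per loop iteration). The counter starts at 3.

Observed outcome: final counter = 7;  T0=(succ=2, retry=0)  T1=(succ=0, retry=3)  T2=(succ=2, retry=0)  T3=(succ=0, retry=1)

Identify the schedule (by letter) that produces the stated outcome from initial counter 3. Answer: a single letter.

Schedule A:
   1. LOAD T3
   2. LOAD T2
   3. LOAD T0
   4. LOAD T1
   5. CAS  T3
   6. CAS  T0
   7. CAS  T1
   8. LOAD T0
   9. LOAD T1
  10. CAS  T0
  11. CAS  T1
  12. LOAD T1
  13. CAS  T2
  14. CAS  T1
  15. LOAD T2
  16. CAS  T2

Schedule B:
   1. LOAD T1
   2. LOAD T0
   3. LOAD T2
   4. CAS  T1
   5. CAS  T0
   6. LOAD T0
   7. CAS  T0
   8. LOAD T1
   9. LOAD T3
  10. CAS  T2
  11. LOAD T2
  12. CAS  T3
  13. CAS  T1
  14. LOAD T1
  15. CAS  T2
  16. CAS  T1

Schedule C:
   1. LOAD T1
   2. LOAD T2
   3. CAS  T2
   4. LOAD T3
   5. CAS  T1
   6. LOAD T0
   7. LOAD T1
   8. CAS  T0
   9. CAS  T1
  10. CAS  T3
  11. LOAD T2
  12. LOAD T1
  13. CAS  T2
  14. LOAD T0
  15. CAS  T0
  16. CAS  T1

C

Run C:
   1) LOAD T1:  M=3  r_T1=3
   2) LOAD T2:  M=3  r_T2=3
   3) CAS  T2:  M=4  r_T2=3 ✓
   4) LOAD T3:  M=4  r_T3=4
   5) CAS  T1:  M=4  r_T1=3 ✗
   6) LOAD T0:  M=4  r_T0=4
   7) LOAD T1:  M=4  r_T1=4
   8) CAS  T0:  M=5  r_T0=4 ✓
   9) CAS  T1:  M=5  r_T1=4 ✗
  10) CAS  T3:  M=5  r_T3=4 ✗
  11) LOAD T2:  M=5  r_T2=5
  12) LOAD T1:  M=5  r_T1=5
  13) CAS  T2:  M=6  r_T2=5 ✓
  14) LOAD T0:  M=6  r_T0=6
  15) CAS  T0:  M=7  r_T0=6 ✓
  16) CAS  T1:  M=7  r_T1=5 ✗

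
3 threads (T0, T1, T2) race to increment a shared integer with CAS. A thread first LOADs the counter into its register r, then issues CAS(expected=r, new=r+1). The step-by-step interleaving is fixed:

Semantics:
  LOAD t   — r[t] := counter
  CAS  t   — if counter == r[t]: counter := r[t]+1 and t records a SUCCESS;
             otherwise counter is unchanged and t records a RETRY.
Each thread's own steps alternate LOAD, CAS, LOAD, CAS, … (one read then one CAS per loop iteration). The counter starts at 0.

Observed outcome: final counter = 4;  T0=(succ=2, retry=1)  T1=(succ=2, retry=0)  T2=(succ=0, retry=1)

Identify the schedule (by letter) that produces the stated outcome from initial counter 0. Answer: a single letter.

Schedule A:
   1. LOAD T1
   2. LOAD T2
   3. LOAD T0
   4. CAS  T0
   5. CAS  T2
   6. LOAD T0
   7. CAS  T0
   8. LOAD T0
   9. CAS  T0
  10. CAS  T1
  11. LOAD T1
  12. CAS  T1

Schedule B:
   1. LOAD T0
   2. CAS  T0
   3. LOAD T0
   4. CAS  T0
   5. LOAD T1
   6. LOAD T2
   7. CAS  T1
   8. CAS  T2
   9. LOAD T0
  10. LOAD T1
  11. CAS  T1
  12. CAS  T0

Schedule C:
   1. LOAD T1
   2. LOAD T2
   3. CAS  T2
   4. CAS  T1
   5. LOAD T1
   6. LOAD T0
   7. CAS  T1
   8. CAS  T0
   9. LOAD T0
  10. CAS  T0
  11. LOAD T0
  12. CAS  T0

Simulating candidate B:
   1) LOAD T0:  M=0  r_T0=0
   2) CAS  T0:  M=1  r_T0=0 ✓
   3) LOAD T0:  M=1  r_T0=1
   4) CAS  T0:  M=2  r_T0=1 ✓
   5) LOAD T1:  M=2  r_T1=2
   6) LOAD T2:  M=2  r_T2=2
   7) CAS  T1:  M=3  r_T1=2 ✓
   8) CAS  T2:  M=3  r_T2=2 ✗
   9) LOAD T0:  M=3  r_T0=3
  10) LOAD T1:  M=3  r_T1=3
  11) CAS  T1:  M=4  r_T1=3 ✓
  12) CAS  T0:  M=4  r_T0=3 ✗

B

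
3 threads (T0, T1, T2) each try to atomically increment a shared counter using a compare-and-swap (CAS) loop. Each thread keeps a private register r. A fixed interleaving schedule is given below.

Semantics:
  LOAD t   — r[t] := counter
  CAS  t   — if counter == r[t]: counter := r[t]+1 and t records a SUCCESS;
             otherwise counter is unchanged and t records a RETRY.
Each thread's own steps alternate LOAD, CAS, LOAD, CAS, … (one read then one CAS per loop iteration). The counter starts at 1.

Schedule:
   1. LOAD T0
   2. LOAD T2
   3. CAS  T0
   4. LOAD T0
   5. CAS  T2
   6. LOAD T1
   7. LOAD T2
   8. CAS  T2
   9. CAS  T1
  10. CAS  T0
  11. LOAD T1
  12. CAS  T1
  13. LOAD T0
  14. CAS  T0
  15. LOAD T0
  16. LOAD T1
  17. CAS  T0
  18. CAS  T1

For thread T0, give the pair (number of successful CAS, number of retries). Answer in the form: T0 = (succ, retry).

[1] T0.load  rd  (counter 1, T0.r 1)
[2] T2.load  rd  (counter 1, T2.r 1)
[3] T0.cas  hit  (counter 2, T0.r 1)
[4] T0.load  rd  (counter 2, T0.r 2)
[5] T2.cas  miss  (counter 2, T2.r 1)
[6] T1.load  rd  (counter 2, T1.r 2)
[7] T2.load  rd  (counter 2, T2.r 2)
[8] T2.cas  hit  (counter 3, T2.r 2)
[9] T1.cas  miss  (counter 3, T1.r 2)
[10] T0.cas  miss  (counter 3, T0.r 2)
[11] T1.load  rd  (counter 3, T1.r 3)
[12] T1.cas  hit  (counter 4, T1.r 3)
[13] T0.load  rd  (counter 4, T0.r 4)
[14] T0.cas  hit  (counter 5, T0.r 4)
[15] T0.load  rd  (counter 5, T0.r 5)
[16] T1.load  rd  (counter 5, T1.r 5)
[17] T0.cas  hit  (counter 6, T0.r 5)
[18] T1.cas  miss  (counter 6, T1.r 5)

T0 = (3, 1)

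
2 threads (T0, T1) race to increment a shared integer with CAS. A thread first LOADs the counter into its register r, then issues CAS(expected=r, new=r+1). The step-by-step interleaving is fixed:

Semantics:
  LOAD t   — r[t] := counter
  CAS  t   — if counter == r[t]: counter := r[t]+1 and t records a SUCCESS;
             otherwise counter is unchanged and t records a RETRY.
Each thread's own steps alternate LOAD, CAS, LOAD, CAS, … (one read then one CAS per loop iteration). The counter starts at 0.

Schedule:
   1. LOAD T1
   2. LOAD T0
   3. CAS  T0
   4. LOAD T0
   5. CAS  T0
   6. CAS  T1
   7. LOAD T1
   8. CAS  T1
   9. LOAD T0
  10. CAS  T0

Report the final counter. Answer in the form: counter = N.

counter = 4

1. LOAD T1 → mem=0 r[T1]=0 [LOAD]
2. LOAD T0 → mem=0 r[T0]=0 [LOAD]
3. CAS T0 → mem=1 r[T0]=0 [OK]
4. LOAD T0 → mem=1 r[T0]=1 [LOAD]
5. CAS T0 → mem=2 r[T0]=1 [OK]
6. CAS T1 → mem=2 r[T1]=0 [RETRY]
7. LOAD T1 → mem=2 r[T1]=2 [LOAD]
8. CAS T1 → mem=3 r[T1]=2 [OK]
9. LOAD T0 → mem=3 r[T0]=3 [LOAD]
10. CAS T0 → mem=4 r[T0]=3 [OK]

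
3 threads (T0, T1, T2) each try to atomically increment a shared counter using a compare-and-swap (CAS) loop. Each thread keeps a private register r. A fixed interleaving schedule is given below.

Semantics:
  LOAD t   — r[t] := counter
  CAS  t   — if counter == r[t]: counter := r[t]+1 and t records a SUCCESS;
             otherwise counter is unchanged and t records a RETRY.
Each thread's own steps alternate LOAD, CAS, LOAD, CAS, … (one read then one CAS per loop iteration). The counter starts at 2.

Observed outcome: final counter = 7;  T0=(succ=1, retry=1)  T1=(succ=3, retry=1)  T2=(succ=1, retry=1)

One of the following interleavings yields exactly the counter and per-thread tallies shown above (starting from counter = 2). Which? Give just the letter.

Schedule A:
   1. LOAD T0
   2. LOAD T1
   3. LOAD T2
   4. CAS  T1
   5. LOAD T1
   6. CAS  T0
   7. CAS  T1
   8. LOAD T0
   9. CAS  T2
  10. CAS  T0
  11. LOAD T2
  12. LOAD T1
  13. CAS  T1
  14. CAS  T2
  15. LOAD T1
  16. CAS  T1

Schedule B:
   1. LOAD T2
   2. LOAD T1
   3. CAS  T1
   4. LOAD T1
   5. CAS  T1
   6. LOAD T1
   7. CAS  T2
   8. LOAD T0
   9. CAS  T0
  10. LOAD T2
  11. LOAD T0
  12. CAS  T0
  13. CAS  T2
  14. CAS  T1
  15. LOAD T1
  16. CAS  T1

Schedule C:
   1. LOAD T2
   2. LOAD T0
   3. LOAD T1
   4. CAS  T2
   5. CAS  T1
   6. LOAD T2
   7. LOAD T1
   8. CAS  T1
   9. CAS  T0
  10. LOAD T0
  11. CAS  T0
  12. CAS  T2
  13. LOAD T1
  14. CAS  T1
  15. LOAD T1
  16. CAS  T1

C

Tracing schedule C:
T2 LOAD — after: cnt=2, r=2 — load
T0 LOAD — after: cnt=2, r=2 — load
T1 LOAD — after: cnt=2, r=2 — load
T2 CAS — after: cnt=3, r=2 — ok
T1 CAS — after: cnt=3, r=2 — retry
T2 LOAD — after: cnt=3, r=3 — load
T1 LOAD — after: cnt=3, r=3 — load
T1 CAS — after: cnt=4, r=3 — ok
T0 CAS — after: cnt=4, r=2 — retry
T0 LOAD — after: cnt=4, r=4 — load
T0 CAS — after: cnt=5, r=4 — ok
T2 CAS — after: cnt=5, r=3 — retry
T1 LOAD — after: cnt=5, r=5 — load
T1 CAS — after: cnt=6, r=5 — ok
T1 LOAD — after: cnt=6, r=6 — load
T1 CAS — after: cnt=7, r=6 — ok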